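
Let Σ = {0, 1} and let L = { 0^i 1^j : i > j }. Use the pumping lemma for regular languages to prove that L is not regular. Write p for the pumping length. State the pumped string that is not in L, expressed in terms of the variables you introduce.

Assume L is regular. Let p be the pumping length given by the pumping lemma.
Choose w = 0^{p+1} 1^p ∈ L, with |w| = 2p+1 ≥ p.
Write w = xyz as guaranteed by the lemma, with |xy| ≤ p and |y| ≥ 1.
The first p characters of w are 0's, so xy (and hence y) consists only of 0's. Write y = 0^k, 1 ≤ k ≤ p.
Consider xy^0z = xz = 0^{p+1-k} 1^p. Since k ≥ 1, the 0-count p+1-k is at most p, so i > j fails; thus xz ∉ L.
Contradiction. Therefore L is not regular.

0^{p+1-k} 1^p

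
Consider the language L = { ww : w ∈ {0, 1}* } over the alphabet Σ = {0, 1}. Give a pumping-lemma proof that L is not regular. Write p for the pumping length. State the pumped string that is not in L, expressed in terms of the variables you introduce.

Suppose for contradiction that L is regular, and let p be the pumping length.
Take w = 0^p 1^p 0^p 1^p = uu where u = 0^p1^p; then w ∈ L and |w| = 4p ≥ p.
By the pumping lemma, w = xyz with |xy| ≤ p and y is nonempty.
Because |xy| ≤ p and w begins with p copies of 0, we have y = 0^k with 1 ≤ k ≤ p.
Pump with i = 2: xy^2z = 0^{p+k} 1^p 0^p 1^p, of length 4p+k. Suppose this equals vv. The string starts with 0 and ends with 1, so v does too; thus the boundary between the two copies of v is a 1→0 transition. There is exactly one such transition, at position 2p+k, so |v| = 2p+k and |vv| = 4p+2k ≠ 4p+k since k ≥ 1. So xy^2z ∉ L.
Contradiction. Therefore L is not regular.

0^{p+k} 1^p 0^p 1^p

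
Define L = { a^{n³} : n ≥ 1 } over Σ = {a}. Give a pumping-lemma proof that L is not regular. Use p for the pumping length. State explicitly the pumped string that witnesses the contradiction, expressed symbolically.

Suppose for contradiction that L is regular, and let p be the pumping length.
Take w = a^{p³} ∈ L with |w| = p³ ≥ p.
Write w = xyz as guaranteed by the lemma, with |xy| ≤ p and |y| > 0.
Then y = a^k for some k with 1 ≤ k ≤ p.
Pump with i = 2: xy^2z = a^{p³+k}. Since 1 ≤ k ≤ p, p³ < p³+k ≤ p³+p < p³+3p²+3p+1 = (p+1)³, so p³+k is not a perfect cube. So xy^2z ∉ L.
Contradiction. Therefore L is not regular.

a^{p³+k}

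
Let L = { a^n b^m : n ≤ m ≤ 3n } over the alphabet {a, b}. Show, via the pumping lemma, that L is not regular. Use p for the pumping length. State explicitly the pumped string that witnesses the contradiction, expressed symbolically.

a^{p+k} b^p

Assume L is regular; let p be its pumping constant.
Take w = a^p b^p ∈ L (since p ≤ p ≤ 3p), with |w| = 2p ≥ p.
The pumping lemma gives a decomposition w = xyz where |xy| ≤ p and |y| ≥ 1.
Since the first p symbols of w are all a's and |xy| ≤ p, y lies entirely in the leading a-block: y = a^k for some k with 1 ≤ k ≤ p.
Pump with i = 2: xy^2z = a^{p+k} b^p. Now n = p+k > p = m, so the condition n ≤ m fails. Thus xy^2z ∉ L.
Contradiction. Therefore L is not regular.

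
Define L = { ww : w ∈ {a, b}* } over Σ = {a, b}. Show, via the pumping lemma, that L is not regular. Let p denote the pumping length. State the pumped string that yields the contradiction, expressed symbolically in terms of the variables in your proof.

a^{p+k} b^p a^p b^p

Suppose for contradiction that L is regular, and let p be the pumping length.
Take w = a^p b^p a^p b^p = uu where u = a^pb^p; then w ∈ L and |w| = 4p ≥ p.
By the pumping lemma, w = xyz with |xy| ≤ p and y is nonempty.
Since the first p symbols of w are all a's and |xy| ≤ p, y lies entirely in the leading a-block: y = a^k for some k with 1 ≤ k ≤ p.
Pump with i = 2: xy^2z = a^{p+k} b^p a^p b^p, of length 4p+k. Suppose this equals vv. The string starts with a and ends with b, so v does too; thus the boundary between the two copies of v is a b→a transition. There is exactly one such transition, at position 2p+k, so |v| = 2p+k and |vv| = 4p+2k ≠ 4p+k since k ≥ 1. So xy^2z ∉ L.
This contradicts the pumping lemma, so L is not regular.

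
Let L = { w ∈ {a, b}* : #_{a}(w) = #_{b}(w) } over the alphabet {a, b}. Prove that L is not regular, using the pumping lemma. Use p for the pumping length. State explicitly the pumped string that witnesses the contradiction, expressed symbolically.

a^{p+k} b^p

Assume L is regular; let p be its pumping constant.
Choose w = a^p b^p ∈ L with |w| = 2p ≥ p.
The pumping lemma gives a decomposition w = xyz where |xy| ≤ p and y is nonempty.
Since the first p symbols of w are all a's and |xy| ≤ p, y lies entirely in the leading a-block: y = a^k for some k with 1 ≤ k ≤ p.
Pump with i = 2: xy^2z = a^{p+k} b^p has p+k occurrences of a but only p of b. Since k ≥ 1 the counts differ, so xy^2z ∉ L.
This contradicts the pumping lemma, so L is not regular.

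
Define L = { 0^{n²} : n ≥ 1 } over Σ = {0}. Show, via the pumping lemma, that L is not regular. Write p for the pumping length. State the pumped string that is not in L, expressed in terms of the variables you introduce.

Suppose for contradiction that L is regular, and let p be the pumping length.
Take w = 0^{p²} ∈ L with |w| = p² ≥ p.
Write w = xyz as guaranteed by the lemma, with |xy| ≤ p and |y| > 0.
Then y = 0^k for some k with 1 ≤ k ≤ p.
Pump with i = 2: xy^2z = 0^{p²+k}. Since 1 ≤ k ≤ p, p² < p²+k ≤ p²+p < (p+1)², so p²+k lies strictly between consecutive squares and is not a perfect square. So xy^2z ∉ L.
Contradiction. Therefore L is not regular.

0^{p²+k}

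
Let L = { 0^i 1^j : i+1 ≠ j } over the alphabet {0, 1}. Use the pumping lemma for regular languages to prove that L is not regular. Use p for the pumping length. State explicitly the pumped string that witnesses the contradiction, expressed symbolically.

0^{p+p!} 1^{p+p!+1}

Suppose for contradiction that L is regular, and let p be the pumping length.
Choose w = 0^p 1^{p+p!+1}. Since p ≠ (p+p!+1)-1 = p+p!, w ∈ L; and |w| ≥ p.
Write w = xyz as guaranteed by the lemma, with |xy| ≤ p and |y| > 0.
The first p characters of w are 0's, so xy (and hence y) consists only of 0's. Write y = 0^k, 1 ≤ k ≤ p.
Since 1 ≤ k ≤ p, k divides p!; set t = 1 + p!/k. Then xy^t z has p + (p!/k)·k = p + p! copies of 0. Now the 0-count is p+p! and (1-count)-1 = (p+p!+1)-1 = p+p!, so i+1 ≠ j fails. So xy^t z = 0^{p+p!} 1^{p+p!+1} ∉ L.
Contradiction. Therefore L is not regular.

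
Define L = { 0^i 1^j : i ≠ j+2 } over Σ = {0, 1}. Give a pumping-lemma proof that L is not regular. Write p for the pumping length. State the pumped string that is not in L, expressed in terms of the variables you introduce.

0^{p+p!} 1^{p+p!-2}

Assume L is regular; let p be its pumping constant.
Choose w = 0^p 1^{p+p!-2}. Since p ≠ (p+p!-2)+2 = p+p!, w ∈ L; and |w| ≥ p.
The pumping lemma gives a decomposition w = xyz where |xy| ≤ p and y is nonempty.
The first p characters of w are 0's, so xy (and hence y) consists only of 0's. Write y = 0^k, 1 ≤ k ≤ p.
Since 1 ≤ k ≤ p, k divides p!; set t = 1 + p!/k. Then xy^t z has p + (p!/k)·k = p + p! copies of 0. Now the 0-count is p+p! and (1-count)+2 = (p+p!-2)+2 = p+p!, so i ≠ j+2 fails. So xy^t z = 0^{p+p!} 1^{p+p!-2} ∉ L.
This is a contradiction; hence L is not regular.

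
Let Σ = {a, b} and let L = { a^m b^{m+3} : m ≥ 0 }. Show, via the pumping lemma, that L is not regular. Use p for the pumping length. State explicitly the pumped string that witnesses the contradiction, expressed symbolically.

a^{p+k} b^{p+3}

Assume L is regular. Let p be the pumping length given by the pumping lemma.
Take w = a^p b^{p+3}. Then w ∈ L and |w| = 2p+3 ≥ p.
By the pumping lemma, w = xyz with |xy| ≤ p and |y| > 0.
Because |xy| ≤ p and w begins with p copies of a, we have y = a^k with 1 ≤ k ≤ p.
Pump with i = 2: xy^2z = a^{p+k} b^{p+3}. For this to lie in L we would need p+3 = (p+k)+3, which forces k = 0. But k ≥ 1, so xy^2z ∉ L.
Contradiction. Therefore L is not regular.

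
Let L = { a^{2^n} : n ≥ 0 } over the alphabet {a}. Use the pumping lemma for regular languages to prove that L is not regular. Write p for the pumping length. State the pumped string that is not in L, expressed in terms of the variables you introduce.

Assume L is regular; let p be its pumping constant.
Take w = a^{2^p} ∈ L with |w| = 2^p ≥ p.
Write w = xyz as guaranteed by the lemma, with |xy| ≤ p and |y| ≥ 1.
Then y = a^k for some k with 1 ≤ k ≤ p.
Pump with i = 2: xy^2z = a^{2^p+k}. Since 1 ≤ k ≤ p < 2^p, we have 2^p < 2^p+k < 2^{p+1}, so 2^p+k is not a power of 2. So xy^2z ∉ L.
This is a contradiction; hence L is not regular.

a^{2^p+k}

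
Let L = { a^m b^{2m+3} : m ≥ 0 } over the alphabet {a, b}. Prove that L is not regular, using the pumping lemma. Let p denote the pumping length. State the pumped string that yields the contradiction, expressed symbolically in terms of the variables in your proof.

Suppose for contradiction that L is regular, and let p be the pumping length.
Take w = a^p b^{2p+3}. Then w ∈ L and |w| = 3p+3 ≥ p.
Write w = xyz as guaranteed by the lemma, with |xy| ≤ p and |y| > 0.
Because |xy| ≤ p and w begins with p copies of a, we have y = a^k with 1 ≤ k ≤ p.
Pump with i = 2: xy^2z = a^{p+k} b^{2p+3}. For this to lie in L we would need 2p+3 = 2(p+k)+3, which forces k = 0. But k ≥ 1, so xy^2z ∉ L.
This is a contradiction; hence L is not regular.

a^{p+k} b^{2p+3}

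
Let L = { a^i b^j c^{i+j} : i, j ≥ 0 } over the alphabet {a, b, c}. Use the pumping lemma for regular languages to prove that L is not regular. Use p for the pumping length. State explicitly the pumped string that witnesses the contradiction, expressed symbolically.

Suppose for contradiction that L is regular, and let p be the pumping length.
Take w = a^p b^p c^{2p} ∈ L (with i=j=p, i+j=2p), |w| = 4p ≥ p.
The pumping lemma gives a decomposition w = xyz where |xy| ≤ p and |y| ≥ 1.
Because |xy| ≤ p and w begins with p copies of a, we have y = a^k with 1 ≤ k ≤ p.
Consider xy^2z = a^{p+k} b^p c^{2p}. Now the a- and b-counts sum to 2p+k, but the c-count is 2p ≠ 2p+k. So xy^2z ∉ L.
This contradicts the pumping lemma, so L is not regular.

a^{p+k} b^p c^{2p}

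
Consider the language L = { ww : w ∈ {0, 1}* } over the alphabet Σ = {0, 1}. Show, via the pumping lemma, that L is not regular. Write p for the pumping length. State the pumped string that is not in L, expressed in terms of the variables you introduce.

Assume L is regular; let p be its pumping constant.
Take w = 0^p 1^p 0^p 1^p = uu where u = 0^p1^p; then w ∈ L and |w| = 4p ≥ p.
Write w = xyz as guaranteed by the lemma, with |xy| ≤ p and |y| ≥ 1.
Since the first p symbols of w are all 0's and |xy| ≤ p, y lies entirely in the leading 0-block: y = 0^k for some k with 1 ≤ k ≤ p.
Pump with i = 2: xy^2z = 0^{p+k} 1^p 0^p 1^p, of length 4p+k. Suppose this equals vv. The string starts with 0 and ends with 1, so v does too; thus the boundary between the two copies of v is a 1→0 transition. There is exactly one such transition, at position 2p+k, so |v| = 2p+k and |vv| = 4p+2k ≠ 4p+k since k ≥ 1. So xy^2z ∉ L.
Contradiction. Therefore L is not regular.

0^{p+k} 1^p 0^p 1^p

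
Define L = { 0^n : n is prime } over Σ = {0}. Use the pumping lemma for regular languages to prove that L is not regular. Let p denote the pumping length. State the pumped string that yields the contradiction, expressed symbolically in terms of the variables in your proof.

Suppose for contradiction that L is regular, and let p be the pumping length.
Let q be a prime with q ≥ p+2 (infinitely many primes exist), and take w = 0^q ∈ L with |w| = q ≥ p.
Write w = xyz as guaranteed by the lemma, with |xy| ≤ p and y is nonempty.
Then y = 0^k for some k with 1 ≤ k ≤ p.
Since 1 ≤ k ≤ p, |xz| = q-k. Pump with i = q+1: |xy^{q+1}z| = (q-k)+(q+1)k = q+qk = q(1+k), which is composite (both factors ≥ 2). So xy^{q+1}z = 0^{q(1+k)} ∉ L.
Contradiction. Therefore L is not regular.

0^{q(1+k)}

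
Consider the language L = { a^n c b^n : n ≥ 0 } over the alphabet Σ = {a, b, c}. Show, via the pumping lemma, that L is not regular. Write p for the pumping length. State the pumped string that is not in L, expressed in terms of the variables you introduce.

Toward a contradiction, assume L is regular with pumping length p.
Take w = a^p c b^p ∈ L with |w| = 2p+1 ≥ p.
The pumping lemma gives a decomposition w = xyz where |xy| ≤ p and y is nonempty.
The first p characters of w are a's, so xy (and hence y) consists only of a's. Write y = a^k, 1 ≤ k ≤ p.
Pump with i = 2: xy^2z = a^{p+k} c b^p, which would require p+k = p. But k ≥ 1, so xy^2z ∉ L.
This is a contradiction; hence L is not regular.

a^{p+k} c b^p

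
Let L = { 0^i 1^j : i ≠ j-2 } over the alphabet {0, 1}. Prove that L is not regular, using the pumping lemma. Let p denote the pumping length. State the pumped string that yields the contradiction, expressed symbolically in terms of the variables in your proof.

0^{p+p!} 1^{p+p!+2}

Toward a contradiction, assume L is regular with pumping length p.
Choose w = 0^p 1^{p+p!+2}. Since p ≠ (p+p!+2)-2 = p+p!, w ∈ L; and |w| ≥ p.
Write w = xyz as guaranteed by the lemma, with |xy| ≤ p and y is nonempty.
Since the first p symbols of w are all 0's and |xy| ≤ p, y lies entirely in the leading 0-block: y = 0^k for some k with 1 ≤ k ≤ p.
Since 1 ≤ k ≤ p, k divides p!; set t = 1 + p!/k. Then xy^t z has p + (p!/k)·k = p + p! copies of 0. Now the 0-count is p+p! and (1-count)-2 = (p+p!+2)-2 = p+p!, so i ≠ j-2 fails. So xy^t z = 0^{p+p!} 1^{p+p!+2} ∉ L.
This is a contradiction; hence L is not regular.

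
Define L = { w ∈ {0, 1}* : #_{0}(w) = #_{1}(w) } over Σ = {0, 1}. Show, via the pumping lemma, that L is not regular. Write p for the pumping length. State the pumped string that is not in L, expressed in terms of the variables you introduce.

Assume L is regular; let p be its pumping constant.
Choose w = 0^p 1^p ∈ L with |w| = 2p ≥ p.
The pumping lemma gives a decomposition w = xyz where |xy| ≤ p and |y| > 0.
The first p characters of w are 0's, so xy (and hence y) consists only of 0's. Write y = 0^k, 1 ≤ k ≤ p.
Pump with i = 2: xy^2z = 0^{p+k} 1^p has p+k occurrences of 0 but only p of 1. Since k ≥ 1 the counts differ, so xy^2z ∉ L.
Contradiction. Therefore L is not regular.

0^{p+k} 1^p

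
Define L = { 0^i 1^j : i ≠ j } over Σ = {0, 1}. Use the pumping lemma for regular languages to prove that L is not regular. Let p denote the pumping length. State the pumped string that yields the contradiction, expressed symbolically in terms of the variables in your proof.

0^{p+p!} 1^{p+p!}

Assume L is regular. Let p be the pumping length given by the pumping lemma.
Choose w = 0^p 1^{p+p!}. Since p ≠ p+p!, w ∈ L; and |w| ≥ p.
The pumping lemma gives a decomposition w = xyz where |xy| ≤ p and |y| > 0.
The first p characters of w are 0's, so xy (and hence y) consists only of 0's. Write y = 0^k, 1 ≤ k ≤ p.
Since 1 ≤ k ≤ p, k divides p!; set t = 1 + p!/k. Then xy^t z has p + (p!/k)·k = p + p! copies of 0. Now the 0-count equals the 1-count, so i ≠ j fails. So xy^t z = 0^{p+p!} 1^{p+p!} ∉ L.
This is a contradiction; hence L is not regular.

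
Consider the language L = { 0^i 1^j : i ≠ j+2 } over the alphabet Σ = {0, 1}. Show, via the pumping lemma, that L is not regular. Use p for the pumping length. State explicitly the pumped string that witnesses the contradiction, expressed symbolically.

Suppose for contradiction that L is regular, and let p be the pumping length.
Choose w = 0^p 1^{p+p!-2}. Since p ≠ (p+p!-2)+2 = p+p!, w ∈ L; and |w| ≥ p.
Write w = xyz as guaranteed by the lemma, with |xy| ≤ p and |y| > 0.
Since the first p symbols of w are all 0's and |xy| ≤ p, y lies entirely in the leading 0-block: y = 0^k for some k with 1 ≤ k ≤ p.
Since 1 ≤ k ≤ p, k divides p!; set t = 1 + p!/k. Then xy^t z has p + (p!/k)·k = p + p! copies of 0. Now the 0-count is p+p! and (1-count)+2 = (p+p!-2)+2 = p+p!, so i ≠ j+2 fails. So xy^t z = 0^{p+p!} 1^{p+p!-2} ∉ L.
This is a contradiction; hence L is not regular.

0^{p+p!} 1^{p+p!-2}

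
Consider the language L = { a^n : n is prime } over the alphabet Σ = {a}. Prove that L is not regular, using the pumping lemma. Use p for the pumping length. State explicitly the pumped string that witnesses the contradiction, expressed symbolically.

a^{q(1+k)}

Assume L is regular. Let p be the pumping length given by the pumping lemma.
Let q be a prime with q ≥ p+2 (infinitely many primes exist), and take w = a^q ∈ L with |w| = q ≥ p.
Write w = xyz as guaranteed by the lemma, with |xy| ≤ p and y is nonempty.
Then y = a^k for some k with 1 ≤ k ≤ p.
Since 1 ≤ k ≤ p, |xz| = q-k. Pump with i = q+1: |xy^{q+1}z| = (q-k)+(q+1)k = q+qk = q(1+k), which is composite (both factors ≥ 2). So xy^{q+1}z = a^{q(1+k)} ∉ L.
Contradiction. Therefore L is not regular.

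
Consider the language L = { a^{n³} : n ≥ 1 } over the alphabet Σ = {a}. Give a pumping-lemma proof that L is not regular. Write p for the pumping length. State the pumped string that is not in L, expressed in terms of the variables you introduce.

a^{p³+k}

Assume L is regular. Let p be the pumping length given by the pumping lemma.
Take w = a^{p³} ∈ L with |w| = p³ ≥ p.
By the pumping lemma, w = xyz with |xy| ≤ p and |y| ≥ 1.
Then y = a^k for some k with 1 ≤ k ≤ p.
Pump with i = 2: xy^2z = a^{p³+k}. Since 1 ≤ k ≤ p, p³ < p³+k ≤ p³+p < p³+3p²+3p+1 = (p+1)³, so p³+k is not a perfect cube. So xy^2z ∉ L.
Contradiction. Therefore L is not regular.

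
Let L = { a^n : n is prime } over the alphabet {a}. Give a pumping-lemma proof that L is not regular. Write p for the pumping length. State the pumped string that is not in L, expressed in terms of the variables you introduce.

Suppose for contradiction that L is regular, and let p be the pumping length.
Let q be a prime with q ≥ p+2 (infinitely many primes exist), and take w = a^q ∈ L with |w| = q ≥ p.
Write w = xyz as guaranteed by the lemma, with |xy| ≤ p and y is nonempty.
Then y = a^k for some k with 1 ≤ k ≤ p.
Since 1 ≤ k ≤ p, |xz| = q-k. Pump with i = q+1: |xy^{q+1}z| = (q-k)+(q+1)k = q+qk = q(1+k), which is composite (both factors ≥ 2). So xy^{q+1}z = a^{q(1+k)} ∉ L.
This contradicts the pumping lemma, so L is not regular.

a^{q(1+k)}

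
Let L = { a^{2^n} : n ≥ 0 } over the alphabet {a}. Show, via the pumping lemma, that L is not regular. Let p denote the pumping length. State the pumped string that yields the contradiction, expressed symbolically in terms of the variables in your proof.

Suppose for contradiction that L is regular, and let p be the pumping length.
Take w = a^{2^p} ∈ L with |w| = 2^p ≥ p.
By the pumping lemma, w = xyz with |xy| ≤ p and y is nonempty.
Then y = a^k for some k with 1 ≤ k ≤ p.
Pump with i = 2: xy^2z = a^{2^p+k}. Since 1 ≤ k ≤ p < 2^p, we have 2^p < 2^p+k < 2^{p+1}, so 2^p+k is not a power of 2. So xy^2z ∉ L.
This contradicts the pumping lemma, so L is not regular.

a^{2^p+k}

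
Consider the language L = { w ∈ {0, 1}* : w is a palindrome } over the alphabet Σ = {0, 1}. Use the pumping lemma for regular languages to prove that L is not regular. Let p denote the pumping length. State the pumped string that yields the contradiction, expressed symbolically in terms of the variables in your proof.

0^{p+k} 1 0^p

Toward a contradiction, assume L is regular with pumping length p.
Take w = 0^p 1 0^p, a palindrome of length 2p+1 ≥ p.
Write w = xyz as guaranteed by the lemma, with |xy| ≤ p and |y| ≥ 1.
Since the first p symbols of w are all 0's and |xy| ≤ p, y lies entirely in the leading 0-block: y = 0^k for some k with 1 ≤ k ≤ p.
Pump with i = 2: xy^2z = 0^{p+k} 1 0^p. Its reverse is 0^p 1 0^{p+k}, which differs from xy^2z since k ≥ 1. So xy^2z is not a palindrome and xy^2z ∉ L.
This is a contradiction; hence L is not regular.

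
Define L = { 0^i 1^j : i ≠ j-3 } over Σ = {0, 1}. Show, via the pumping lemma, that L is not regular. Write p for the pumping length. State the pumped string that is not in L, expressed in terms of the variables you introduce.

0^{p+p!} 1^{p+p!+3}

Assume L is regular; let p be its pumping constant.
Choose w = 0^p 1^{p+p!+3}. Since p ≠ (p+p!+3)-3 = p+p!, w ∈ L; and |w| ≥ p.
By the pumping lemma, w = xyz with |xy| ≤ p and y is nonempty.
Because |xy| ≤ p and w begins with p copies of 0, we have y = 0^k with 1 ≤ k ≤ p.
Since 1 ≤ k ≤ p, k divides p!; set t = 1 + p!/k. Then xy^t z has p + (p!/k)·k = p + p! copies of 0. Now the 0-count is p+p! and (1-count)-3 = (p+p!+3)-3 = p+p!, so i ≠ j-3 fails. So xy^t z = 0^{p+p!} 1^{p+p!+3} ∉ L.
Contradiction. Therefore L is not regular.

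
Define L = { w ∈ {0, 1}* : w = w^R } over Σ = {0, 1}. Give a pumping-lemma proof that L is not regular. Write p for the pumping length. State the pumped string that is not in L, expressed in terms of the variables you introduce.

Suppose for contradiction that L is regular, and let p be the pumping length.
Take w = 0^p 1 0^p, a palindrome of length 2p+1 ≥ p.
The pumping lemma gives a decomposition w = xyz where |xy| ≤ p and y is nonempty.
Because |xy| ≤ p and w begins with p copies of 0, we have y = 0^k with 1 ≤ k ≤ p.
Pump with i = 2: xy^2z = 0^{p+k} 1 0^p. Its reverse is 0^p 1 0^{p+k}, which differs from xy^2z since k ≥ 1. So xy^2z is not a palindrome and xy^2z ∉ L.
This is a contradiction; hence L is not regular.

0^{p+k} 1 0^p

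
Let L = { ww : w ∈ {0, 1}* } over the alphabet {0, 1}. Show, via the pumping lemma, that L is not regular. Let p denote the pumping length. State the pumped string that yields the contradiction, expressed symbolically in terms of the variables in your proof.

0^{p+k} 1^p 0^p 1^p

Toward a contradiction, assume L is regular with pumping length p.
Take w = 0^p 1^p 0^p 1^p = uu where u = 0^p1^p; then w ∈ L and |w| = 4p ≥ p.
By the pumping lemma, w = xyz with |xy| ≤ p and |y| > 0.
Since the first p symbols of w are all 0's and |xy| ≤ p, y lies entirely in the leading 0-block: y = 0^k for some k with 1 ≤ k ≤ p.
Pump with i = 2: xy^2z = 0^{p+k} 1^p 0^p 1^p, of length 4p+k. Suppose this equals vv. The string starts with 0 and ends with 1, so v does too; thus the boundary between the two copies of v is a 1→0 transition. There is exactly one such transition, at position 2p+k, so |v| = 2p+k and |vv| = 4p+2k ≠ 4p+k since k ≥ 1. So xy^2z ∉ L.
This is a contradiction; hence L is not regular.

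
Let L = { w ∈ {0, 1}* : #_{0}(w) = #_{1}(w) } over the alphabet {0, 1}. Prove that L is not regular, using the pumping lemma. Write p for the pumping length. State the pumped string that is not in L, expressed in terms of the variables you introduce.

0^{p+k} 1^p

Suppose for contradiction that L is regular, and let p be the pumping length.
Choose w = 0^p 1^p ∈ L with |w| = 2p ≥ p.
Write w = xyz as guaranteed by the lemma, with |xy| ≤ p and |y| > 0.
The first p characters of w are 0's, so xy (and hence y) consists only of 0's. Write y = 0^k, 1 ≤ k ≤ p.
Pump with i = 2: xy^2z = 0^{p+k} 1^p has p+k occurrences of 0 but only p of 1. Since k ≥ 1 the counts differ, so xy^2z ∉ L.
This contradicts the pumping lemma, so L is not regular.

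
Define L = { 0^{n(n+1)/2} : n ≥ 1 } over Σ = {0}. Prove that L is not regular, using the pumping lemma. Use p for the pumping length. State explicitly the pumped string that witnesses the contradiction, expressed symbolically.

Suppose for contradiction that L is regular, and let p be the pumping length.
Take w = 0^{p(p+1)/2} ∈ L with |w| = p(p+1)/2 ≥ p.
The pumping lemma gives a decomposition w = xyz where |xy| ≤ p and |y| > 0.
Then y = 0^k for some k with 1 ≤ k ≤ p.
Pump with i = 2: xy^2z = 0^{p(p+1)/2+k}. Since 1 ≤ k ≤ p, p(p+1)/2 < p(p+1)/2+k ≤ p(p+1)/2+p < (p+1)(p+2)/2, so p(p+1)/2+k is strictly between consecutive triangular numbers. So xy^2z ∉ L.
This contradicts the pumping lemma, so L is not regular.

0^{p(p+1)/2+k}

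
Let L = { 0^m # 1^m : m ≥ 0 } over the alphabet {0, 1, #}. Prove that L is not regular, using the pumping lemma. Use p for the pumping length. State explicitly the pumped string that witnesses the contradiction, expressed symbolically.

0^{p+k} # 1^p

Toward a contradiction, assume L is regular with pumping length p.
Take w = 0^p # 1^p ∈ L with |w| = 2p+1 ≥ p.
By the pumping lemma, w = xyz with |xy| ≤ p and |y| > 0.
Because |xy| ≤ p and w begins with p copies of 0, we have y = 0^k with 1 ≤ k ≤ p.
Pump with i = 2: xy^2z = 0^{p+k} # 1^p, which would require p+k = p. But k ≥ 1, so xy^2z ∉ L.
This contradicts the pumping lemma, so L is not regular.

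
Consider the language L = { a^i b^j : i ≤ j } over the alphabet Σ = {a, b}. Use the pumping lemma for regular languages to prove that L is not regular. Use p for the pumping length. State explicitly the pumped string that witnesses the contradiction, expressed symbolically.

Suppose for contradiction that L is regular, and let p be the pumping length.
Choose w = a^p b^p ∈ L, with |w| = 2p ≥ p.
Write w = xyz as guaranteed by the lemma, with |xy| ≤ p and |y| > 0.
Because |xy| ≤ p and w begins with p copies of a, we have y = a^k with 1 ≤ k ≤ p.
Consider xy^2z = a^{p+k} b^p. Since k ≥ 1, the a-count p+k exceeds the b-count p, so i ≤ j fails; thus xy^2z ∉ L.
This is a contradiction; hence L is not regular.

a^{p+k} b^p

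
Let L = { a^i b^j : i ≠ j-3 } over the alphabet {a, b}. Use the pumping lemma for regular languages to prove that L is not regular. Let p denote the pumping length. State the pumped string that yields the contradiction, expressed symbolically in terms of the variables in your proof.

a^{p+p!} b^{p+p!+3}

Assume L is regular; let p be its pumping constant.
Choose w = a^p b^{p+p!+3}. Since p ≠ (p+p!+3)-3 = p+p!, w ∈ L; and |w| ≥ p.
By the pumping lemma, w = xyz with |xy| ≤ p and |y| ≥ 1.
The first p characters of w are a's, so xy (and hence y) consists only of a's. Write y = a^k, 1 ≤ k ≤ p.
Since 1 ≤ k ≤ p, k divides p!; set t = 1 + p!/k. Then xy^t z has p + (p!/k)·k = p + p! copies of a. Now the a-count is p+p! and (b-count)-3 = (p+p!+3)-3 = p+p!, so i ≠ j-3 fails. So xy^t z = a^{p+p!} b^{p+p!+3} ∉ L.
Contradiction. Therefore L is not regular.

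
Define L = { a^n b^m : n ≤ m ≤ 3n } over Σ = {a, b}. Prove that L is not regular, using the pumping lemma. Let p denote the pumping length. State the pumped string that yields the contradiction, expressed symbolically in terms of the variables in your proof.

a^{p+k} b^p

Assume L is regular; let p be its pumping constant.
Take w = a^p b^p ∈ L (since p ≤ p ≤ 3p), with |w| = 2p ≥ p.
The pumping lemma gives a decomposition w = xyz where |xy| ≤ p and |y| > 0.
The first p characters of w are a's, so xy (and hence y) consists only of a's. Write y = a^k, 1 ≤ k ≤ p.
Pump with i = 2: xy^2z = a^{p+k} b^p. Now n = p+k > p = m, so the condition n ≤ m fails. Thus xy^2z ∉ L.
This is a contradiction; hence L is not regular.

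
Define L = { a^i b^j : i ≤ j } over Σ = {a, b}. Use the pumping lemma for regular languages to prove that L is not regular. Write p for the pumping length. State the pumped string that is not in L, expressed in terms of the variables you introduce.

Suppose for contradiction that L is regular, and let p be the pumping length.
Choose w = a^p b^p ∈ L, with |w| = 2p ≥ p.
By the pumping lemma, w = xyz with |xy| ≤ p and |y| ≥ 1.
Since the first p symbols of w are all a's and |xy| ≤ p, y lies entirely in the leading a-block: y = a^k for some k with 1 ≤ k ≤ p.
Consider xy^2z = a^{p+k} b^p. Since k ≥ 1, the a-count p+k exceeds the b-count p, so i ≤ j fails; thus xy^2z ∉ L.
Contradiction. Therefore L is not regular.

a^{p+k} b^p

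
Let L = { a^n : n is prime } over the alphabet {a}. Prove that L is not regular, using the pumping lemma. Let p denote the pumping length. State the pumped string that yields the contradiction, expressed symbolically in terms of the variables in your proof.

Assume L is regular. Let p be the pumping length given by the pumping lemma.
Let q be a prime with q ≥ p+2 (infinitely many primes exist), and take w = a^q ∈ L with |w| = q ≥ p.
By the pumping lemma, w = xyz with |xy| ≤ p and y is nonempty.
Then y = a^k for some k with 1 ≤ k ≤ p.
Since 1 ≤ k ≤ p, |xz| = q-k. Pump with i = q+1: |xy^{q+1}z| = (q-k)+(q+1)k = q+qk = q(1+k), which is composite (both factors ≥ 2). So xy^{q+1}z = a^{q(1+k)} ∉ L.
Contradiction. Therefore L is not regular.

a^{q(1+k)}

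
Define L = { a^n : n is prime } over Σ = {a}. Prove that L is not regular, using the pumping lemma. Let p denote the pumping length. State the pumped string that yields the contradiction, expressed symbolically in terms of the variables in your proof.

Suppose for contradiction that L is regular, and let p be the pumping length.
Let q be a prime with q ≥ p+2 (infinitely many primes exist), and take w = a^q ∈ L with |w| = q ≥ p.
The pumping lemma gives a decomposition w = xyz where |xy| ≤ p and y is nonempty.
Then y = a^k for some k with 1 ≤ k ≤ p.
Since 1 ≤ k ≤ p, |xz| = q-k. Pump with i = q+1: |xy^{q+1}z| = (q-k)+(q+1)k = q+qk = q(1+k), which is composite (both factors ≥ 2). So xy^{q+1}z = a^{q(1+k)} ∉ L.
This is a contradiction; hence L is not regular.

a^{q(1+k)}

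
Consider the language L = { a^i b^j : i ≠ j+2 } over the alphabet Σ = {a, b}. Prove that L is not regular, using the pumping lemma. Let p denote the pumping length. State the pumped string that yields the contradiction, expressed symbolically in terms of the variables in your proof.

Suppose for contradiction that L is regular, and let p be the pumping length.
Choose w = a^p b^{p+p!-2}. Since p ≠ (p+p!-2)+2 = p+p!, w ∈ L; and |w| ≥ p.
By the pumping lemma, w = xyz with |xy| ≤ p and y is nonempty.
Since the first p symbols of w are all a's and |xy| ≤ p, y lies entirely in the leading a-block: y = a^k for some k with 1 ≤ k ≤ p.
Since 1 ≤ k ≤ p, k divides p!; set t = 1 + p!/k. Then xy^t z has p + (p!/k)·k = p + p! copies of a. Now the a-count is p+p! and (b-count)+2 = (p+p!-2)+2 = p+p!, so i ≠ j+2 fails. So xy^t z = a^{p+p!} b^{p+p!-2} ∉ L.
This contradicts the pumping lemma, so L is not regular.

a^{p+p!} b^{p+p!-2}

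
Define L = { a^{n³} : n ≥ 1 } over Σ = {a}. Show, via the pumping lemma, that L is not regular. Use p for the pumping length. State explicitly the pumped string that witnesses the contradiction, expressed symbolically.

Suppose for contradiction that L is regular, and let p be the pumping length.
Take w = a^{p³} ∈ L with |w| = p³ ≥ p.
The pumping lemma gives a decomposition w = xyz where |xy| ≤ p and y is nonempty.
Then y = a^k for some k with 1 ≤ k ≤ p.
Pump with i = 2: xy^2z = a^{p³+k}. Since 1 ≤ k ≤ p, p³ < p³+k ≤ p³+p < p³+3p²+3p+1 = (p+1)³, so p³+k is not a perfect cube. So xy^2z ∉ L.
Contradiction. Therefore L is not regular.

a^{p³+k}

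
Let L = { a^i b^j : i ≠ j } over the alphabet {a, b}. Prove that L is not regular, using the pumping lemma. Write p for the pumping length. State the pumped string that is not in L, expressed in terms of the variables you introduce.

Assume L is regular. Let p be the pumping length given by the pumping lemma.
Choose w = a^p b^{p+p!}. Since p ≠ p+p!, w ∈ L; and |w| ≥ p.
By the pumping lemma, w = xyz with |xy| ≤ p and |y| ≥ 1.
Because |xy| ≤ p and w begins with p copies of a, we have y = a^k with 1 ≤ k ≤ p.
Since 1 ≤ k ≤ p, k divides p!; set t = 1 + p!/k. Then xy^t z has p + (p!/k)·k = p + p! copies of a. Now the a-count equals the b-count, so i ≠ j fails. So xy^t z = a^{p+p!} b^{p+p!} ∉ L.
This is a contradiction; hence L is not regular.

a^{p+p!} b^{p+p!}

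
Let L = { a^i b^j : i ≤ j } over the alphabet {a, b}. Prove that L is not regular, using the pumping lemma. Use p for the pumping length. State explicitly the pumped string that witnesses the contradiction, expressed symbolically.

Toward a contradiction, assume L is regular with pumping length p.
Choose w = a^p b^p ∈ L, with |w| = 2p ≥ p.
The pumping lemma gives a decomposition w = xyz where |xy| ≤ p and |y| ≥ 1.
Because |xy| ≤ p and w begins with p copies of a, we have y = a^k with 1 ≤ k ≤ p.
Consider xy^2z = a^{p+k} b^p. Since k ≥ 1, the a-count p+k exceeds the b-count p, so i ≤ j fails; thus xy^2z ∉ L.
This contradicts the pumping lemma, so L is not regular.

a^{p+k} b^p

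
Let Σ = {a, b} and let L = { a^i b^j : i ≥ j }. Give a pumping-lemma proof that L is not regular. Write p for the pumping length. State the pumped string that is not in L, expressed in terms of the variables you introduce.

a^{p-k} b^p

Toward a contradiction, assume L is regular with pumping length p.
Choose w = a^p b^p ∈ L, with |w| = 2p ≥ p.
By the pumping lemma, w = xyz with |xy| ≤ p and |y| > 0.
The first p characters of w are a's, so xy (and hence y) consists only of a's. Write y = a^k, 1 ≤ k ≤ p.
Consider xy^0z = xz = a^{p-k} b^p. Since k ≥ 1, the a-count p-k is less than p, so i ≥ j fails; thus xz ∉ L.
This contradicts the pumping lemma, so L is not regular.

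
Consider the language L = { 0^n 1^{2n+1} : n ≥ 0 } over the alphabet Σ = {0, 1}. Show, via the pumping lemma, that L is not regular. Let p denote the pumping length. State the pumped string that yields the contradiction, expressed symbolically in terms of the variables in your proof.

Toward a contradiction, assume L is regular with pumping length p.
Let w = 0^p 1^{2p+1} ∈ L; note |w| = 3p+1 ≥ p.
By the pumping lemma, w = xyz with |xy| ≤ p and |y| > 0.
Since the first p symbols of w are all 0's and |xy| ≤ p, y lies entirely in the leading 0-block: y = 0^k for some k with 1 ≤ k ≤ p.
Pump with i = 2: xy^2z = 0^{p+k} 1^{2p+1}. For this to lie in L we would need 2p+1 = 2(p+k)+1, which forces k = 0. But k ≥ 1, so xy^2z ∉ L.
This contradicts the pumping lemma, so L is not regular.

0^{p+k} 1^{2p+1}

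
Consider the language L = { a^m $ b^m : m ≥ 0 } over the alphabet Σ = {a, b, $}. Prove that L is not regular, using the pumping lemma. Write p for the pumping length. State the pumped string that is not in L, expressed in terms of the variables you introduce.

a^{p+k} $ b^p

Toward a contradiction, assume L is regular with pumping length p.
Take w = a^p $ b^p ∈ L with |w| = 2p+1 ≥ p.
The pumping lemma gives a decomposition w = xyz where |xy| ≤ p and |y| > 0.
Because |xy| ≤ p and w begins with p copies of a, we have y = a^k with 1 ≤ k ≤ p.
Pump with i = 2: xy^2z = a^{p+k} $ b^p, which would require p+k = p. But k ≥ 1, so xy^2z ∉ L.
This is a contradiction; hence L is not regular.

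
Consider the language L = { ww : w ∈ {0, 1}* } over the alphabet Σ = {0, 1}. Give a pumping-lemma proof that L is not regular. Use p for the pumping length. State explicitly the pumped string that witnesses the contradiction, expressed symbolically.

Assume L is regular. Let p be the pumping length given by the pumping lemma.
Take w = 0^p 1^p 0^p 1^p = uu where u = 0^p1^p; then w ∈ L and |w| = 4p ≥ p.
The pumping lemma gives a decomposition w = xyz where |xy| ≤ p and |y| ≥ 1.
The first p characters of w are 0's, so xy (and hence y) consists only of 0's. Write y = 0^k, 1 ≤ k ≤ p.
Pump with i = 2: xy^2z = 0^{p+k} 1^p 0^p 1^p, of length 4p+k. Suppose this equals vv. The string starts with 0 and ends with 1, so v does too; thus the boundary between the two copies of v is a 1→0 transition. There is exactly one such transition, at position 2p+k, so |v| = 2p+k and |vv| = 4p+2k ≠ 4p+k since k ≥ 1. So xy^2z ∉ L.
This contradicts the pumping lemma, so L is not regular.

0^{p+k} 1^p 0^p 1^p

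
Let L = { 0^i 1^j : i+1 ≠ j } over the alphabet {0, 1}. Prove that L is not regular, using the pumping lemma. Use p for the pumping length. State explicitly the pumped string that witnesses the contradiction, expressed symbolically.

Toward a contradiction, assume L is regular with pumping length p.
Choose w = 0^p 1^{p+p!+1}. Since p ≠ (p+p!+1)-1 = p+p!, w ∈ L; and |w| ≥ p.
The pumping lemma gives a decomposition w = xyz where |xy| ≤ p and |y| > 0.
Since the first p symbols of w are all 0's and |xy| ≤ p, y lies entirely in the leading 0-block: y = 0^k for some k with 1 ≤ k ≤ p.
Since 1 ≤ k ≤ p, k divides p!; set t = 1 + p!/k. Then xy^t z has p + (p!/k)·k = p + p! copies of 0. Now the 0-count is p+p! and (1-count)-1 = (p+p!+1)-1 = p+p!, so i+1 ≠ j fails. So xy^t z = 0^{p+p!} 1^{p+p!+1} ∉ L.
This is a contradiction; hence L is not regular.

0^{p+p!} 1^{p+p!+1}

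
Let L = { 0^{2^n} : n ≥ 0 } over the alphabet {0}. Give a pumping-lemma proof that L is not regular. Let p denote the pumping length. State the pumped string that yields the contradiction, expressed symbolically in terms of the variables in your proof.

Toward a contradiction, assume L is regular with pumping length p.
Take w = 0^{2^p} ∈ L with |w| = 2^p ≥ p.
The pumping lemma gives a decomposition w = xyz where |xy| ≤ p and |y| ≥ 1.
Then y = 0^k for some k with 1 ≤ k ≤ p.
Pump with i = 2: xy^2z = 0^{2^p+k}. Since 1 ≤ k ≤ p < 2^p, we have 2^p < 2^p+k < 2^{p+1}, so 2^p+k is not a power of 2. So xy^2z ∉ L.
This is a contradiction; hence L is not regular.

0^{2^p+k}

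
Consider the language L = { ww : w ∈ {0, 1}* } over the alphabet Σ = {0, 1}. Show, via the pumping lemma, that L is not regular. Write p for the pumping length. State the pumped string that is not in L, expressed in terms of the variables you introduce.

Assume L is regular. Let p be the pumping length given by the pumping lemma.
Take w = 0^p 1^p 0^p 1^p = uu where u = 0^p1^p; then w ∈ L and |w| = 4p ≥ p.
By the pumping lemma, w = xyz with |xy| ≤ p and y is nonempty.
Because |xy| ≤ p and w begins with p copies of 0, we have y = 0^k with 1 ≤ k ≤ p.
Pump with i = 2: xy^2z = 0^{p+k} 1^p 0^p 1^p, of length 4p+k. Suppose this equals vv. The string starts with 0 and ends with 1, so v does too; thus the boundary between the two copies of v is a 1→0 transition. There is exactly one such transition, at position 2p+k, so |v| = 2p+k and |vv| = 4p+2k ≠ 4p+k since k ≥ 1. So xy^2z ∉ L.
This contradicts the pumping lemma, so L is not regular.

0^{p+k} 1^p 0^p 1^p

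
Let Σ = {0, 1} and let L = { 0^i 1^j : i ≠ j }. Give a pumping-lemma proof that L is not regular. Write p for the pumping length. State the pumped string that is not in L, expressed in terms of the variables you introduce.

Assume L is regular; let p be its pumping constant.
Choose w = 0^p 1^{p+p!}. Since p ≠ p+p!, w ∈ L; and |w| ≥ p.
By the pumping lemma, w = xyz with |xy| ≤ p and y is nonempty.
The first p characters of w are 0's, so xy (and hence y) consists only of 0's. Write y = 0^k, 1 ≤ k ≤ p.
Since 1 ≤ k ≤ p, k divides p!; set t = 1 + p!/k. Then xy^t z has p + (p!/k)·k = p + p! copies of 0. Now the 0-count equals the 1-count, so i ≠ j fails. So xy^t z = 0^{p+p!} 1^{p+p!} ∉ L.
This is a contradiction; hence L is not regular.

0^{p+p!} 1^{p+p!}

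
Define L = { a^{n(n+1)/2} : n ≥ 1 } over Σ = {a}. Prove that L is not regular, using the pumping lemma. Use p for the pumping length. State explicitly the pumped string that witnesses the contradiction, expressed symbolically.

a^{p(p+1)/2+k}

Assume L is regular. Let p be the pumping length given by the pumping lemma.
Take w = a^{p(p+1)/2} ∈ L with |w| = p(p+1)/2 ≥ p.
Write w = xyz as guaranteed by the lemma, with |xy| ≤ p and |y| > 0.
Then y = a^k for some k with 1 ≤ k ≤ p.
Pump with i = 2: xy^2z = a^{p(p+1)/2+k}. Since 1 ≤ k ≤ p, p(p+1)/2 < p(p+1)/2+k ≤ p(p+1)/2+p < (p+1)(p+2)/2, so p(p+1)/2+k is strictly between consecutive triangular numbers. So xy^2z ∉ L.
This contradicts the pumping lemma, so L is not regular.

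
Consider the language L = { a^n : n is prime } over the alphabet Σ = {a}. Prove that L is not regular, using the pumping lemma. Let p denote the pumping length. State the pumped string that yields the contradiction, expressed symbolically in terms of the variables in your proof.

Suppose for contradiction that L is regular, and let p be the pumping length.
Let q be a prime with q ≥ p+2 (infinitely many primes exist), and take w = a^q ∈ L with |w| = q ≥ p.
The pumping lemma gives a decomposition w = xyz where |xy| ≤ p and y is nonempty.
Then y = a^k for some k with 1 ≤ k ≤ p.
Since 1 ≤ k ≤ p, |xz| = q-k. Pump with i = q+1: |xy^{q+1}z| = (q-k)+(q+1)k = q+qk = q(1+k), which is composite (both factors ≥ 2). So xy^{q+1}z = a^{q(1+k)} ∉ L.
This contradicts the pumping lemma, so L is not regular.

a^{q(1+k)}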